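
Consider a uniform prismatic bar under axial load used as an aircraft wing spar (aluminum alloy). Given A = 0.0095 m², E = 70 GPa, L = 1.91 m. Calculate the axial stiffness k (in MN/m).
Model: a uniform prismatic bar under axial load, so k = (A·E) / L.
Convert to SI units:
  E = 70 GPa = 7 × 10¹⁰ Pa
Substitute:
  k = (0.0095 × (7 × 10¹⁰)) / 1.91
  k = 3.482 × 10⁸ N/m
Convert: k = 3.482 × 10⁸ N/m = 348.2 MN/m
Final answer: k = 348.2 MN/m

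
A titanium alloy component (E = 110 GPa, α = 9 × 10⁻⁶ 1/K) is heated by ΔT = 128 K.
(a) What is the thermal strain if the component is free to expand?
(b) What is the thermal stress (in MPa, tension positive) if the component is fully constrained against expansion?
(a) Free thermal strain ε_th = α·ΔT = (9 × 10⁻⁶) × 128 = 0.001152
(b) Fully constrained, the expansion is suppressed, so σ = -E·α·ΔT. Convert E = 110 GPa = 1.1 × 10¹¹ Pa.
  σ = -(1.1 × 10¹¹) × (9 × 10⁻⁶) × 128 = -1.267 × 10⁸ Pa = -126.7 MPa (compressive)
Final answer: (a) ε_th = 0.001152, (b) σ = -126.7 MPa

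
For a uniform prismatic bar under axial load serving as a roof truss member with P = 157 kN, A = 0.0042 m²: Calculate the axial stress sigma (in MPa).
Model: a uniform prismatic bar under axial load, so sigma = P / A.
Convert to SI units:
  P = 157 kN = 157000 N
Substitute:
  sigma = 157000 / 0.0042
  sigma = 3.738 × 10⁷ Pa
Convert: sigma = 3.738 × 10⁷ Pa = 37.38 MPa
Final answer: sigma = 37.38 MPa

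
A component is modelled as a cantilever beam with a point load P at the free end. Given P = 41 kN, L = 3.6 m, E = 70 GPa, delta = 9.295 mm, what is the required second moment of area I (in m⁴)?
Model: a cantilever beam with a point load P at the free end, so delta = (P·L^3) / (3·E·I).
Solve for I: I = (P·L^3) / (3·delta·E).
Convert to SI units:
  P = 41 kN = 41000 N
  E = 70 GPa = 7 × 10¹⁰ Pa
  delta = 9.295 mm = 0.009295 m
Substitute:
  I = (41000 × 3.6^3) / (3 × 0.009295 × (7 × 10¹⁰))
  I = 0.00098 m⁴
Final answer: I = 0.00098 m⁴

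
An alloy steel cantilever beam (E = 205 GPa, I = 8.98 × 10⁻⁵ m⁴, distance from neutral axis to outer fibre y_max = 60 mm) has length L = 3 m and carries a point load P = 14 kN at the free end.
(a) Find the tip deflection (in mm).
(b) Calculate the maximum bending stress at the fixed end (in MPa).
(a) Tip deflection of a cantilever with an end point load: δ = P·L^3 / (3·E·I). Convert P = 14 kN = 14000 N, E = 205 GPa = 2.05 × 10¹¹ Pa.
  δ = (14000 × 3^3) / (3 × (2.05 × 10¹¹) × (8.98 × 10⁻⁵)) = 0.006844 m = 6.844 mm
(b) Maximum bending moment at the fixed end: M = P·L = 14000 × 3 = 42000 N·m. Convert y_max = 60 mm = 0.06 m.
  σ = M·y_max / I = (42000 × 0.06) / (8.98 × 10⁻⁵) = 2.806 × 10⁷ Pa = 28.06 MPa
Final answer: (a) δ = 6.844 mm, (b) σ = 28.06 MPa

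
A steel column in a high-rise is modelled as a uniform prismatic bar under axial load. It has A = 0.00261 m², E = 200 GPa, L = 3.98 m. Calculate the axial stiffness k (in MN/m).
Model: a uniform prismatic bar under axial load, so k = (A·E) / L.
Convert to SI units:
  E = 200 GPa = 2 × 10¹¹ Pa
Substitute:
  k = (0.00261 × (2 × 10¹¹)) / 3.98
  k = 1.312 × 10⁸ N/m
Convert: k = 1.312 × 10⁸ N/m = 131.2 MN/m
Final answer: k = 131.2 MN/m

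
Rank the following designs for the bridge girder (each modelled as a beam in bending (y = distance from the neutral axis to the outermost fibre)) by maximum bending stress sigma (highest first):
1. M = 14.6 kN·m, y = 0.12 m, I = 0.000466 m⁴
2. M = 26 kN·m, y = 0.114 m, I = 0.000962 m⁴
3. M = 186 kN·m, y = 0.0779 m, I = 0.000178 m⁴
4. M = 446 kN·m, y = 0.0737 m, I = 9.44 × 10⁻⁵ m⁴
Model: a beam in bending (y = distance from the neutral axis to the outermost fibre), so sigma = (M·y) / I (SI units).
  Case 1: sigma = (14600 × 0.12) / 0.000466 = 3.76 × 10⁶ Pa = 3.76 MPa
  Case 2: sigma = (26000 × 0.114) / 0.000962 = 3.081 × 10⁶ Pa = 3.081 MPa
  Case 3: sigma = (186000 × 0.0779) / 0.000178 = 8.14 × 10⁷ Pa = 81.4 MPa
  Case 4: sigma = (446000 × 0.0737) / (9.44 × 10⁻⁵) = 3.482 × 10⁸ Pa = 348.2 MPa
Ordering: 348.2 MPa (case 4) > 81.4 MPa (case 3) > 3.76 MPa (case 1) > 3.081 MPa (case 2)
Final answer: 4, 3, 1, 2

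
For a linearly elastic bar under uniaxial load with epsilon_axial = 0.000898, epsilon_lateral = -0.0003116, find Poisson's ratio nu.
Model: a linearly elastic bar under uniaxial load, so epsilon_lateral = -nu·epsilon_axial.
Solve for nu: nu = -epsilon_lateral / epsilon_axial.
Substitute:
  nu = -(-0.0003116) / 0.000898
  nu = 0.347
Final answer: nu = 0.347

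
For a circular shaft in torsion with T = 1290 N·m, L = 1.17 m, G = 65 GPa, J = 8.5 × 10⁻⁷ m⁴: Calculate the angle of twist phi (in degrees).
Model: a circular shaft in torsion, so phi = (T·L) / (G·J).
Convert to SI units:
  G = 65 GPa = 6.5 × 10¹⁰ Pa
Substitute:
  phi = (1290 × 1.17) / ((6.5 × 10¹⁰) × (8.5 × 10⁻⁷))
  phi = 0.02732 rad
Convert to degrees: phi = 0.02732 × 180/π = 1.565°
Final answer: phi = 1.565°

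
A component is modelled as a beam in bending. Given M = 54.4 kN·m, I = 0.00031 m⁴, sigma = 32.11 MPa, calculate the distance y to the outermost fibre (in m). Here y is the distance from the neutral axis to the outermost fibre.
Model: a beam in bending, so sigma = (M·y) / I.
Solve for y: y = (sigma·I) / M.
Convert to SI units:
  M = 54.4 kN·m = 54400 N·m
  sigma = 32.11 MPa = 3.211 × 10⁷ Pa
Substitute:
  y = ((3.211 × 10⁷) × 0.00031) / 54400
  y = 0.183 m
Final answer: y = 0.183 m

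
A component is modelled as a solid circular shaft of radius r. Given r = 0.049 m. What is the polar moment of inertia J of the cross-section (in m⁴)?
Model: a solid circular shaft of radius r, so J = (π·r^4) / 2.
Substitute:
  J = (π × 0.049^4) / 2
  J = 9.055 × 10⁻⁶ m⁴
Final answer: J = 9.055 × 10⁻⁶ m⁴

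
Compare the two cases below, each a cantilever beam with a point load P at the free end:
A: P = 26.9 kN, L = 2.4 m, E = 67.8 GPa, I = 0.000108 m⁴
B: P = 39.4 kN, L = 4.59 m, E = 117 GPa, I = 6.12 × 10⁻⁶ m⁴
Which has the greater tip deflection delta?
Model: a cantilever beam with a point load P at the free end, so delta = (P·L^3) / (3·E·I) (SI units).
  A: delta = (26900 × 2.4^3) / (3 × (6.78 × 10¹⁰) × 0.000108) = 0.01693 m = 16.93 mm
  B: delta = (39400 × 4.59^3) / (3 × (1.17 × 10¹¹) × (6.12 × 10⁻⁶)) = 1.774 m = 1774 mm
1774 mm > 16.93 mm, so B is larger.
Final answer: B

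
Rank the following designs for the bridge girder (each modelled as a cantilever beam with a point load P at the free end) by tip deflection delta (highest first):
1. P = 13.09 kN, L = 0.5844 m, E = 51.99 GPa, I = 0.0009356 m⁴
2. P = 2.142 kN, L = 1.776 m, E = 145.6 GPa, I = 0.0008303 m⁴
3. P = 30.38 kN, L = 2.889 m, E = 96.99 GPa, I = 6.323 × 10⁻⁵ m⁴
Model: a cantilever beam with a point load P at the free end, so delta = (P·L^3) / (3·E·I) (SI units).
  Case 1: delta = (13090 × 0.5844^3) / (3 × (5.199 × 10¹⁰) × 0.0009356) = 1.79 × 10⁻⁵ m = 0.0179 mm
  Case 2: delta = (2142 × 1.776^3) / (3 × (1.456 × 10¹¹) × 0.0008303) = 3.308 × 10⁻⁵ m = 0.03308 mm
  Case 3: delta = (30380 × 2.889^3) / (3 × (9.699 × 10¹⁰) × (6.323 × 10⁻⁵)) = 0.03982 m = 39.82 mm
Ordering: 39.82 mm (case 3) > 0.03308 mm (case 2) > 0.0179 mm (case 1)
Final answer: 3, 2, 1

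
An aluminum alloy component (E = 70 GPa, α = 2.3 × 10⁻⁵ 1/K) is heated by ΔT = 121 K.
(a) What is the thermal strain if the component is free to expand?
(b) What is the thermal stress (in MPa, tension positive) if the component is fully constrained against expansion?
(a) Free thermal strain ε_th = α·ΔT = (2.3 × 10⁻⁵) × 121 = 0.002783
(b) Fully constrained, the expansion is suppressed, so σ = -E·α·ΔT. Convert E = 70 GPa = 7 × 10¹⁰ Pa.
  σ = -(7 × 10¹⁰) × (2.3 × 10⁻⁵) × 121 = -1.948 × 10⁸ Pa = -194.8 MPa (compressive)
Final answer: (a) ε_th = 0.002783, (b) σ = -194.8 MPa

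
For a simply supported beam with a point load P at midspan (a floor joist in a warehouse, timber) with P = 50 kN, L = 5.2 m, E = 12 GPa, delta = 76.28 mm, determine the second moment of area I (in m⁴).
Model: a simply supported beam with a point load P at midspan, so delta = (P·L^3) / (48·E·I).
Solve for I: I = (P·L^3) / (48·delta·E).
Convert to SI units:
  P = 50 kN = 50000 N
  E = 12 GPa = 1.2 × 10¹⁰ Pa
  delta = 76.28 mm = 0.07628 m
Substitute:
  I = (50000 × 5.2^3) / (48 × 0.07628 × (1.2 × 10¹⁰))
  I = 0.00016 m⁴
Final answer: I = 0.00016 m⁴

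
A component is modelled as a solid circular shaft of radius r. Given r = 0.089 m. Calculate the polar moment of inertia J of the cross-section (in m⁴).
Model: a solid circular shaft of radius r, so J = (π·r^4) / 2.
Substitute:
  J = (π × 0.089^4) / 2
  J = 9.856 × 10⁻⁵ m⁴
Final answer: J = 9.856 × 10⁻⁵ m⁴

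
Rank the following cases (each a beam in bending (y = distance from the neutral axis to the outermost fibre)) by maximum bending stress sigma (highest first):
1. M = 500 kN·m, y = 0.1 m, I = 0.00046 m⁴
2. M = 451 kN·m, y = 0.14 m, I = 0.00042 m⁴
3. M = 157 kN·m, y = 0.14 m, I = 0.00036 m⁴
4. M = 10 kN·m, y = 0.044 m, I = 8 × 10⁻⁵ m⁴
Model: a beam in bending (y = distance from the neutral axis to the outermost fibre), so sigma = (M·y) / I (SI units).
  Case 1: sigma = (500000 × 0.1) / 0.00046 = 1.087 × 10⁸ Pa = 108.7 MPa
  Case 2: sigma = (451000 × 0.14) / 0.00042 = 1.503 × 10⁸ Pa = 150.3 MPa
  Case 3: sigma = (157000 × 0.14) / 0.00036 = 6.106 × 10⁷ Pa = 61.06 MPa
  Case 4: sigma = (10000 × 0.044) / (8 × 10⁻⁵) = 5.5 × 10⁶ Pa = 5.5 MPa
Ordering: 150.3 MPa (case 2) > 108.7 MPa (case 1) > 61.06 MPa (case 3) > 5.5 MPa (case 4)
Final answer: 2, 1, 3, 4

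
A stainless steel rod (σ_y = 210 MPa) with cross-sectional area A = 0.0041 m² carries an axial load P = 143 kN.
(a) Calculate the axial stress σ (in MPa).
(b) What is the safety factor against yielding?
(a) Axial stress σ = P/A. Convert P = 143 kN = 143000 N.
  σ = 143000 / 0.0041 = 3.488 × 10⁷ Pa = 34.88 MPa
(b) Safety factor SF = σ_y/σ = 210 / 34.88 = 6.021
Final answer: (a) σ = 34.88 MPa, (b) SF = 6.021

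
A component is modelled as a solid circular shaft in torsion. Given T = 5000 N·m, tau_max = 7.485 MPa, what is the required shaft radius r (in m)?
Model: a solid circular shaft in torsion, so tau_max = (2·T) / (π·r^3).
Solve for r: r = ((2·T) / (π·tau_max))^(1/3).
Convert to SI units:
  tau_max = 7.485 MPa = 7.485 × 10⁶ Pa
Substitute:
  r = ((2 × 5000) / (π × (7.485 × 10⁶)))^(1/3)
  r = 0.0752 m
Final answer: r = 0.0752 m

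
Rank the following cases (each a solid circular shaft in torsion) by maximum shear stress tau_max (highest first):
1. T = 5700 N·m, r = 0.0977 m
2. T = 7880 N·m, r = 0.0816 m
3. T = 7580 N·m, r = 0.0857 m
Model: a solid circular shaft in torsion, so tau_max = (2·T) / (π·r^3) (SI units).
  Case 1: tau_max = (2 × 5700) / (π × 0.0977^3) = 3.891 × 10⁶ Pa = 3.891 MPa
  Case 2: tau_max = (2 × 7880) / (π × 0.0816^3) = 9.233 × 10⁶ Pa = 9.233 MPa
  Case 3: tau_max = (2 × 7580) / (π × 0.0857^3) = 7.667 × 10⁶ Pa = 7.667 MPa
Ordering: 9.233 MPa (case 2) > 7.667 MPa (case 3) > 3.891 MPa (case 1)
Final answer: 2, 3, 1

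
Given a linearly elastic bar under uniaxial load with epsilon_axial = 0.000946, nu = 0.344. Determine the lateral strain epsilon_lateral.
Model: a linearly elastic bar under uniaxial load, so epsilon_lateral = -nu·epsilon_axial.
Substitute:
  epsilon_lateral = -(0.344 × 0.000946)
  epsilon_lateral = -0.0003254
Final answer: epsilon_lateral = -0.0003254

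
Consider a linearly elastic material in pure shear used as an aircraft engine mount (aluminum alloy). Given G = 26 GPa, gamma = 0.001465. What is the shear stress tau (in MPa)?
Model: a linearly elastic material in pure shear, so tau = G·gamma.
Convert to SI units:
  G = 26 GPa = 2.6 × 10¹⁰ Pa
Substitute:
  tau = (2.6 × 10¹⁰) × 0.001465
  tau = 3.809 × 10⁷ Pa
Convert: tau = 3.809 × 10⁷ Pa = 38.09 MPa
Final answer: tau = 38.09 MPa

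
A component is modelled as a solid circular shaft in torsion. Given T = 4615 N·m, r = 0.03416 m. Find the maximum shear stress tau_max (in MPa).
Model: a solid circular shaft in torsion, so tau_max = (2·T) / (π·r^3).
Substitute:
  tau_max = (2 × 4615) / (π × 0.03416^3)
  tau_max = 7.371 × 10⁷ Pa
Convert: tau_max = 7.371 × 10⁷ Pa = 73.71 MPa
Final answer: tau_max = 73.71 MPa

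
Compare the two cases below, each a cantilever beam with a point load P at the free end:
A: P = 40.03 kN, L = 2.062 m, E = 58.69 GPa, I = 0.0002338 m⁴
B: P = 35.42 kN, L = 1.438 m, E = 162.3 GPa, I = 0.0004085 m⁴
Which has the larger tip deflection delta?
Model: a cantilever beam with a point load P at the free end, so delta = (P·L^3) / (3·E·I) (SI units).
  A: delta = (40030 × 2.062^3) / (3 × (5.869 × 10¹⁰) × 0.0002338) = 0.008526 m = 8.526 mm
  B: delta = (35420 × 1.438^3) / (3 × (1.623 × 10¹¹) × 0.0004085) = 0.0005295 m = 0.5295 mm
8.526 mm > 0.5295 mm, so A is larger.
Final answer: A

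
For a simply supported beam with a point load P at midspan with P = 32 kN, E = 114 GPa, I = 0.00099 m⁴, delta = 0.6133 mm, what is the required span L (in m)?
Model: a simply supported beam with a point load P at midspan, so delta = (P·L^3) / (48·E·I).
Solve for L: L = ((48·delta·E·I) / P)^(1/3).
Convert to SI units:
  P = 32 kN = 32000 N
  E = 114 GPa = 1.14 × 10¹¹ Pa
  delta = 0.6133 mm = 0.0006133 m
Substitute:
  L = ((48 × 0.0006133 × (1.14 × 10¹¹) × 0.00099) / 32000)^(1/3)
  L = 4.7 m
Final answer: L = 4.7 m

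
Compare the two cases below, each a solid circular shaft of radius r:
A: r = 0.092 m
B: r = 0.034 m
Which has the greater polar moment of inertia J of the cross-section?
Model: a solid circular shaft of radius r, so J = (π·r^4) / 2 (SI units).
  A: J = (π × 0.092^4) / 2 = 0.0001125 m⁴
  B: J = (π × 0.034^4) / 2 = 2.099 × 10⁻⁶ m⁴
0.0001125 m⁴ > 2.099 × 10⁻⁶ m⁴, so A is larger.
Final answer: A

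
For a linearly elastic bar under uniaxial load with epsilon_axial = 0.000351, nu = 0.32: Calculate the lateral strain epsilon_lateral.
Model: a linearly elastic bar under uniaxial load, so epsilon_lateral = -nu·epsilon_axial.
Substitute:
  epsilon_lateral = -(0.32 × 0.000351)
  epsilon_lateral = -0.0001123
Final answer: epsilon_lateral = -0.0001123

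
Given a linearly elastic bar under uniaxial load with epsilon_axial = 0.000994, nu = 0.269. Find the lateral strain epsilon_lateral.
Model: a linearly elastic bar under uniaxial load, so epsilon_lateral = -nu·epsilon_axial.
Substitute:
  epsilon_lateral = -(0.269 × 0.000994)
  epsilon_lateral = -0.0002674
Final answer: epsilon_lateral = -0.0002674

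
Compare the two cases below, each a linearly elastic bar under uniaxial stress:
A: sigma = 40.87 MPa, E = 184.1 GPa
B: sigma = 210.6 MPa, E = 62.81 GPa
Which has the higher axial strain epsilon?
Model: a linearly elastic bar under uniaxial stress, so epsilon = sigma / E (SI units).
  A: epsilon = (4.087 × 10⁷) / (1.841 × 10¹¹) = 0.000222
  B: epsilon = (2.106 × 10⁸) / (6.281 × 10¹⁰) = 0.003353
0.003353 > 0.000222, so B is larger.
Final answer: B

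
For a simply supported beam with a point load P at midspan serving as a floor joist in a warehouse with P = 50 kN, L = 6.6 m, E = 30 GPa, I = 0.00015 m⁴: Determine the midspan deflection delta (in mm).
Model: a simply supported beam with a point load P at midspan, so delta = (P·L^3) / (48·E·I).
Convert to SI units:
  P = 50 kN = 50000 N
  E = 30 GPa = 3 × 10¹⁰ Pa
Substitute:
  delta = (50000 × 6.6^3) / (48 × (3 × 10¹⁰) × 0.00015)
  delta = 0.06655 m
Convert: delta = 0.06655 m = 66.55 mm
Final answer: delta = 66.55 mm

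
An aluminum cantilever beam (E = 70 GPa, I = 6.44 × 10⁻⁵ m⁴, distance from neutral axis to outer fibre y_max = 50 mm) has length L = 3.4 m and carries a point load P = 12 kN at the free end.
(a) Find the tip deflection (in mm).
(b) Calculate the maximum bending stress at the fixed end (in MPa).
(a) Tip deflection of a cantilever with an end point load: δ = P·L^3 / (3·E·I). Convert P = 12 kN = 12000 N, E = 70 GPa = 7 × 10¹⁰ Pa.
  δ = (12000 × 3.4^3) / (3 × (7 × 10¹⁰) × (6.44 × 10⁻⁵)) = 0.03487 m = 34.87 mm
(b) Maximum bending moment at the fixed end: M = P·L = 12000 × 3.4 = 40800 N·m. Convert y_max = 50 mm = 0.05 m.
  σ = M·y_max / I = (40800 × 0.05) / (6.44 × 10⁻⁵) = 3.168 × 10⁷ Pa = 31.68 MPa
Final answer: (a) δ = 34.87 mm, (b) σ = 31.68 MPa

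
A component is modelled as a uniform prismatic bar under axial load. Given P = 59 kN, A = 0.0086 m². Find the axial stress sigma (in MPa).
Model: a uniform prismatic bar under axial load, so sigma = P / A.
Convert to SI units:
  P = 59 kN = 59000 N
Substitute:
  sigma = 59000 / 0.0086
  sigma = 6.86 × 10⁶ Pa
Convert: sigma = 6.86 × 10⁶ Pa = 6.86 MPa
Final answer: sigma = 6.86 MPa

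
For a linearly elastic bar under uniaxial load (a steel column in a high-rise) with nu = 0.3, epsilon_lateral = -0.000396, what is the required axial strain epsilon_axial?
Model: a linearly elastic bar under uniaxial load, so epsilon_lateral = -nu·epsilon_axial.
Solve for epsilon_axial: epsilon_axial = -epsilon_lateral / nu.
Substitute:
  epsilon_axial = -(-0.000396) / 0.3
  epsilon_axial = 0.00132
Final answer: epsilon_axial = 0.00132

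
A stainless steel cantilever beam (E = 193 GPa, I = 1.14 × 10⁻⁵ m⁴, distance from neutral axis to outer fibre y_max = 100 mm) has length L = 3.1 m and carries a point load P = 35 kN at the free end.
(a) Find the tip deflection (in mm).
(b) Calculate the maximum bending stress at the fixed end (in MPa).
(a) Tip deflection of a cantilever with an end point load: δ = P·L^3 / (3·E·I). Convert P = 35 kN = 35000 N, E = 193 GPa = 1.93 × 10¹¹ Pa.
  δ = (35000 × 3.1^3) / (3 × (1.93 × 10¹¹) × (1.14 × 10⁻⁵)) = 0.158 m = 158 mm
(b) Maximum bending moment at the fixed end: M = P·L = 35000 × 3.1 = 108500 N·m. Convert y_max = 100 mm = 0.1 m.
  σ = M·y_max / I = (108500 × 0.1) / (1.14 × 10⁻⁵) = 9.518 × 10⁸ Pa = 951.8 MPa
Final answer: (a) δ = 158 mm, (b) σ = 951.8 MPa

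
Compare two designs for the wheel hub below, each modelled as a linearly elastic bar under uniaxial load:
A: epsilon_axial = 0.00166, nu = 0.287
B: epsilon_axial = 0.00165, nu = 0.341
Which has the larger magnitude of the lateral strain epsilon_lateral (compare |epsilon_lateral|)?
Model: a linearly elastic bar under uniaxial load, so epsilon_lateral = -nu·epsilon_axial (SI units).
  A: epsilon_lateral = -(0.287 × 0.00166) = -0.0004764
  B: epsilon_lateral = -(0.341 × 0.00165) = -0.0005627
|epsilon_lateral|: A = 0.0004764, B = 0.0005627, so B is larger in magnitude.
Final answer: B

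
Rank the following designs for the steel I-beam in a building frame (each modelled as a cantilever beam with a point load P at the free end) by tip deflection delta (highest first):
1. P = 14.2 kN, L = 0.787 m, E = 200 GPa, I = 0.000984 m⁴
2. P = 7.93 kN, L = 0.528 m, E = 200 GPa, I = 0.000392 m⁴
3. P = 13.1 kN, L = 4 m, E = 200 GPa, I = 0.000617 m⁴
Model: a cantilever beam with a point load P at the free end, so delta = (P·L^3) / (3·E·I) (SI units).
  Case 1: delta = (14200 × 0.787^3) / (3 × (2 × 10¹¹) × 0.000984) = 1.172 × 10⁻⁵ m = 0.01172 mm
  Case 2: delta = (7930 × 0.528^3) / (3 × (2 × 10¹¹) × 0.000392) = 4.963 × 10⁻⁶ m = 0.004963 mm
  Case 3: delta = (13100 × 4^3) / (3 × (2 × 10¹¹) × 0.000617) = 0.002265 m = 2.265 mm
Ordering: 2.265 mm (case 3) > 0.01172 mm (case 1) > 0.004963 mm (case 2)
Final answer: 3, 1, 2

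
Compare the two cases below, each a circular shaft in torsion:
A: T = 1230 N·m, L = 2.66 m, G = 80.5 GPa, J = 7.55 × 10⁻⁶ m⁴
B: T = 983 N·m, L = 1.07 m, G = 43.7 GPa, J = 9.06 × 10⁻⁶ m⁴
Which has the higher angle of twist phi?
Model: a circular shaft in torsion, so phi = (T·L) / (G·J) (SI units).
  A: phi = (1230 × 2.66) / ((8.05 × 10¹⁰) × (7.55 × 10⁻⁶)) = 0.005383 rad = 0.3084°
  B: phi = (983 × 1.07) / ((4.37 × 10¹⁰) × (9.06 × 10⁻⁶)) = 0.002657 rad = 0.1522°
0.3084° > 0.1522°, so A is larger.
Final answer: A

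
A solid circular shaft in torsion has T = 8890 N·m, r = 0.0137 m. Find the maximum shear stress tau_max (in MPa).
Model: a solid circular shaft in torsion, so tau_max = (2·T) / (π·r^3).
Substitute:
  tau_max = (2 × 8890) / (π × 0.0137^3)
  tau_max = 2.201 × 10⁹ Pa
Convert: tau_max = 2.201 × 10⁹ Pa = 2201 MPa
Final answer: tau_max = 2201 MPa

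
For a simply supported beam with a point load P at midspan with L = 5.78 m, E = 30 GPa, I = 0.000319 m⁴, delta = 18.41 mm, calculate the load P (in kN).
Model: a simply supported beam with a point load P at midspan, so delta = (P·L^3) / (48·E·I).
Solve for P: P = (48·delta·E·I) / L^3.
Convert to SI units:
  E = 30 GPa = 3 × 10¹⁰ Pa
  delta = 18.41 mm = 0.01841 m
Substitute:
  P = (48 × 0.01841 × (3 × 10¹⁰) × 0.000319) / 5.78^3
  P = 43790 N
Convert: P = 43790 N = 43.79 kN
Final answer: P = 43.79 kN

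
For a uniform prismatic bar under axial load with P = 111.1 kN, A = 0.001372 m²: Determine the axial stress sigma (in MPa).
Model: a uniform prismatic bar under axial load, so sigma = P / A.
Convert to SI units:
  P = 111.1 kN = 111100 N
Substitute:
  sigma = 111100 / 0.001372
  sigma = 8.098 × 10⁷ Pa
Convert: sigma = 8.098 × 10⁷ Pa = 80.98 MPa
Final answer: sigma = 80.98 MPa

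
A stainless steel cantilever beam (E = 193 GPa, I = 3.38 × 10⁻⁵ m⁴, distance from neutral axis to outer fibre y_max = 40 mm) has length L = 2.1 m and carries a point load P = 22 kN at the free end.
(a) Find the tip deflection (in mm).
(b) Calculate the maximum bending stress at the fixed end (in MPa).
(a) Tip deflection of a cantilever with an end point load: δ = P·L^3 / (3·E·I). Convert P = 22 kN = 22000 N, E = 193 GPa = 1.93 × 10¹¹ Pa.
  δ = (22000 × 2.1^3) / (3 × (1.93 × 10¹¹) × (3.38 × 10⁻⁵)) = 0.01041 m = 10.41 mm
(b) Maximum bending moment at the fixed end: M = P·L = 22000 × 2.1 = 46200 N·m. Convert y_max = 40 mm = 0.04 m.
  σ = M·y_max / I = (46200 × 0.04) / (3.38 × 10⁻⁵) = 5.467 × 10⁷ Pa = 54.67 MPa
Final answer: (a) δ = 10.41 mm, (b) σ = 54.67 MPa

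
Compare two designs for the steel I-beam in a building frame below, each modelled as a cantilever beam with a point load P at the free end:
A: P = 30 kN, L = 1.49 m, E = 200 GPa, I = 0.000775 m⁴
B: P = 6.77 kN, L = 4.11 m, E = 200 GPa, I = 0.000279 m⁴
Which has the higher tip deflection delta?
Model: a cantilever beam with a point load P at the free end, so delta = (P·L^3) / (3·E·I) (SI units).
  A: delta = (30000 × 1.49^3) / (3 × (2 × 10¹¹) × 0.000775) = 0.0002134 m = 0.2134 mm
  B: delta = (6770 × 4.11^3) / (3 × (2 × 10¹¹) × 0.000279) = 0.002808 m = 2.808 mm
2.808 mm > 0.2134 mm, so B is larger.
Final answer: B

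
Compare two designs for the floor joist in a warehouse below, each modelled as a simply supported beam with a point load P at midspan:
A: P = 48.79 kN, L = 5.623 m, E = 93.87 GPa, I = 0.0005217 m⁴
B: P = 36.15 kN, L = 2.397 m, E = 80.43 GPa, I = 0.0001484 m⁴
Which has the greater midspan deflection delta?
Model: a simply supported beam with a point load P at midspan, so delta = (P·L^3) / (48·E·I) (SI units).
  A: delta = (48790 × 5.623^3) / (48 × (9.387 × 10¹⁰) × 0.0005217) = 0.00369 m = 3.69 mm
  B: delta = (36150 × 2.397^3) / (48 × (8.043 × 10¹⁰) × 0.0001484) = 0.000869 m = 0.869 mm
3.69 mm > 0.869 mm, so A is larger.
Final answer: A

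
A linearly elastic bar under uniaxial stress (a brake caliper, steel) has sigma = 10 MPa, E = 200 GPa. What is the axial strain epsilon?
Model: a linearly elastic bar under uniaxial stress, so epsilon = sigma / E.
Convert to SI units:
  sigma = 10 MPa = 1 × 10⁷ Pa
  E = 200 GPa = 2 × 10¹¹ Pa
Substitute:
  epsilon = (1 × 10⁷) / (2 × 10¹¹)
  epsilon = 5 × 10⁻⁵
Final answer: epsilon = 5 × 10⁻⁵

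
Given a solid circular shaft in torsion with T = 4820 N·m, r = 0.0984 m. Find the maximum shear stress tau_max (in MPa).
Model: a solid circular shaft in torsion, so tau_max = (2·T) / (π·r^3).
Substitute:
  tau_max = (2 × 4820) / (π × 0.0984^3)
  tau_max = 3.221 × 10⁶ Pa
Convert: tau_max = 3.221 × 10⁶ Pa = 3.221 MPa
Final answer: tau_max = 3.221 MPa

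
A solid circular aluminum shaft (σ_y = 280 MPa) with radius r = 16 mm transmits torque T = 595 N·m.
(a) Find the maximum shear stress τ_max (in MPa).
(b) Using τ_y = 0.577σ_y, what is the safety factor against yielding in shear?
(a) For a solid circular shaft, τ_max = T·r/J with J = π·r^4/2, i.e. τ_max = 2·T / (π·r^3). Convert r = 16 mm = 0.016 m.
  τ_max = (2 × 595) / (π × 0.016^3) = 9.248 × 10⁷ Pa = 92.48 MPa
(b) τ_y = 0.577 × 280 = 161.56 MPa
  SF = τ_y/τ_max = 161.56 / 92.48 = 1.747
Final answer: (a) τ_max = 92.48 MPa, (b) SF = 1.747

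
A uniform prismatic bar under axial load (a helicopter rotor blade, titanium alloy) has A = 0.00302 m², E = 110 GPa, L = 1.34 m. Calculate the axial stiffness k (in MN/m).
Model: a uniform prismatic bar under axial load, so k = (A·E) / L.
Convert to SI units:
  E = 110 GPa = 1.1 × 10¹¹ Pa
Substitute:
  k = (0.00302 × (1.1 × 10¹¹)) / 1.34
  k = 2.479 × 10⁸ N/m
Convert: k = 2.479 × 10⁸ N/m = 247.9 MN/m
Final answer: k = 247.9 MN/m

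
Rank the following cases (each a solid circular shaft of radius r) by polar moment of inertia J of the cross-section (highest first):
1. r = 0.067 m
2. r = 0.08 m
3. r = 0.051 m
Model: a solid circular shaft of radius r, so J = (π·r^4) / 2 (SI units).
  Case 1: J = (π × 0.067^4) / 2 = 3.165 × 10⁻⁵ m⁴
  Case 2: J = (π × 0.08^4) / 2 = 6.434 × 10⁻⁵ m⁴
  Case 3: J = (π × 0.051^4) / 2 = 1.063 × 10⁻⁵ m⁴
Ordering: 6.434 × 10⁻⁵ m⁴ (case 2) > 3.165 × 10⁻⁵ m⁴ (case 1) > 1.063 × 10⁻⁵ m⁴ (case 3)
Final answer: 2, 1, 3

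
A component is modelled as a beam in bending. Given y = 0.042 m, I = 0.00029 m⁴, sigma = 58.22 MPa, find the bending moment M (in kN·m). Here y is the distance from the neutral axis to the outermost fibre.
Model: a beam in bending, so sigma = (M·y) / I.
Solve for M: M = (sigma·I) / y.
Convert to SI units:
  sigma = 58.22 MPa = 5.822 × 10⁷ Pa
Substitute:
  M = ((5.822 × 10⁷) × 0.00029) / 0.042
  M = 402000 N·m
Convert: M = 402000 N·m = 402 kN·m
Final answer: M = 402 kN·m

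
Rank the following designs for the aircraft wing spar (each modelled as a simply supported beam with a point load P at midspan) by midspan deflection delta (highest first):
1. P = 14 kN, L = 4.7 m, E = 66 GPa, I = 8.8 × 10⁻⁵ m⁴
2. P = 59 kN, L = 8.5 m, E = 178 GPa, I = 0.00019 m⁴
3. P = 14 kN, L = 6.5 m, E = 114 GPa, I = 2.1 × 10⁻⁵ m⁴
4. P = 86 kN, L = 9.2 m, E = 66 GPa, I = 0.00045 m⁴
Model: a simply supported beam with a point load P at midspan, so delta = (P·L^3) / (48·E·I) (SI units).
  Case 1: delta = (14000 × 4.7^3) / (48 × (6.6 × 10¹⁰) × (8.8 × 10⁻⁵)) = 0.005214 m = 5.214 mm
  Case 2: delta = (59000 × 8.5^3) / (48 × (1.78 × 10¹¹) × 0.00019) = 0.02232 m = 22.32 mm
  Case 3: delta = (14000 × 6.5^3) / (48 × (1.14 × 10¹¹) × (2.1 × 10⁻⁵)) = 0.03346 m = 33.46 mm
  Case 4: delta = (86000 × 9.2^3) / (48 × (6.6 × 10¹⁰) × 0.00045) = 0.04697 m = 46.97 mm
Ordering: 46.97 mm (case 4) > 33.46 mm (case 3) > 22.32 mm (case 2) > 5.214 mm (case 1)
Final answer: 4, 3, 2, 1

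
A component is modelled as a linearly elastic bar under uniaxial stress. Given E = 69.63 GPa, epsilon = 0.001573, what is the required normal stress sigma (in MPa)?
Model: a linearly elastic bar under uniaxial stress, so epsilon = sigma / E.
Solve for sigma: sigma = epsilon·E.
Convert to SI units:
  E = 69.63 GPa = 6.963 × 10¹⁰ Pa
Substitute:
  sigma = 0.001573 × (6.963 × 10¹⁰)
  sigma = 1.095 × 10⁸ Pa
Convert: sigma = 1.095 × 10⁸ Pa = 109.5 MPa
Final answer: sigma = 109.5 MPa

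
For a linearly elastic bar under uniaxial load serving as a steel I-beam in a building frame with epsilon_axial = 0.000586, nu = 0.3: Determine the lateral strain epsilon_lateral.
Model: a linearly elastic bar under uniaxial load, so epsilon_lateral = -nu·epsilon_axial.
Substitute:
  epsilon_lateral = -(0.3 × 0.000586)
  epsilon_lateral = -0.0001758
Final answer: epsilon_lateral = -0.0001758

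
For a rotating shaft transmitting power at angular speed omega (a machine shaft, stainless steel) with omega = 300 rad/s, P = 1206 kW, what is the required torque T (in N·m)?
Model: a rotating shaft transmitting power at angular speed omega, so P = T·omega.
Solve for T: T = P / omega.
Convert to SI units:
  P = 1206 kW = 1.206 × 10⁶ W
Substitute:
  T = (1.206 × 10⁶) / 300
  T = 4020 N·m
Final answer: T = 4020 N·m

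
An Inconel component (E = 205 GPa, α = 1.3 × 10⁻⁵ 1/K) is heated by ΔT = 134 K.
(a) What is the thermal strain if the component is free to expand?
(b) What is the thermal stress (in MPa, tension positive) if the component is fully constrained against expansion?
(a) Free thermal strain ε_th = α·ΔT = (1.3 × 10⁻⁵) × 134 = 0.001742
(b) Fully constrained, the expansion is suppressed, so σ = -E·α·ΔT. Convert E = 205 GPa = 2.05 × 10¹¹ Pa.
  σ = -(2.05 × 10¹¹) × (1.3 × 10⁻⁵) × 134 = -3.571 × 10⁸ Pa = -357.1 MPa (compressive)
Final answer: (a) ε_th = 0.001742, (b) σ = -357.1 MPa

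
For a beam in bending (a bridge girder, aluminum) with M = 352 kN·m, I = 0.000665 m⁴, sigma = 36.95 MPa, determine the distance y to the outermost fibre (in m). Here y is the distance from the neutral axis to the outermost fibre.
Model: a beam in bending, so sigma = (M·y) / I.
Solve for y: y = (sigma·I) / M.
Convert to SI units:
  M = 352 kN·m = 352000 N·m
  sigma = 36.95 MPa = 3.695 × 10⁷ Pa
Substitute:
  y = ((3.695 × 10⁷) × 0.000665) / 352000
  y = 0.06981 m
Final answer: y = 0.06981 m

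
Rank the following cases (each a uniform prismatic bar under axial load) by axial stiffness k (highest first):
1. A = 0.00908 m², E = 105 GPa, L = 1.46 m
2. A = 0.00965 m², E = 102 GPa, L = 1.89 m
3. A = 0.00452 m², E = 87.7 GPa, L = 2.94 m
Model: a uniform prismatic bar under axial load, so k = (A·E) / L (SI units).
  Case 1: k = (0.00908 × (1.05 × 10¹¹)) / 1.46 = 6.53 × 10⁸ N/m = 653 MN/m
  Case 2: k = (0.00965 × (1.02 × 10¹¹)) / 1.89 = 5.208 × 10⁸ N/m = 520.8 MN/m
  Case 3: k = (0.00452 × (8.77 × 10¹⁰)) / 2.94 = 1.348 × 10⁸ N/m = 134.8 MN/m
Ordering: 653 MN/m (case 1) > 520.8 MN/m (case 2) > 134.8 MN/m (case 3)
Final answer: 1, 2, 3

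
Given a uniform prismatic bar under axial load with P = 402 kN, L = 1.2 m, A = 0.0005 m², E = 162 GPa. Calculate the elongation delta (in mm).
Model: a uniform prismatic bar under axial load, so delta = (P·L) / (A·E).
Convert to SI units:
  P = 402 kN = 402000 N
  E = 162 GPa = 1.62 × 10¹¹ Pa
Substitute:
  delta = (402000 × 1.2) / (0.0005 × (1.62 × 10¹¹))
  delta = 0.005956 m
Convert: delta = 0.005956 m = 5.956 mm
Final answer: delta = 5.956 mm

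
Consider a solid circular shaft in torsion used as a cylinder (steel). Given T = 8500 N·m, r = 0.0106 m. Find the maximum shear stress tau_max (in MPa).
Model: a solid circular shaft in torsion, so tau_max = (2·T) / (π·r^3).
Substitute:
  tau_max = (2 × 8500) / (π × 0.0106^3)
  tau_max = 4.543 × 10⁹ Pa
Convert: tau_max = 4.543 × 10⁹ Pa = 4543 MPa
Final answer: tau_max = 4543 MPa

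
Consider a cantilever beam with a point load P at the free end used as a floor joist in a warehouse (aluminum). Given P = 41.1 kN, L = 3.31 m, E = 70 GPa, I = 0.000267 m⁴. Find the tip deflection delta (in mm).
Model: a cantilever beam with a point load P at the free end, so delta = (P·L^3) / (3·E·I).
Convert to SI units:
  P = 41.1 kN = 41100 N
  E = 70 GPa = 7 × 10¹⁰ Pa
Substitute:
  delta = (41100 × 3.31^3) / (3 × (7 × 10¹⁰) × 0.000267)
  delta = 0.02658 m
Convert: delta = 0.02658 m = 26.58 mm
Final answer: delta = 26.58 mm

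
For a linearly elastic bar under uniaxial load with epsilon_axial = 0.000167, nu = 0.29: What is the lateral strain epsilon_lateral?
Model: a linearly elastic bar under uniaxial load, so epsilon_lateral = -nu·epsilon_axial.
Substitute:
  epsilon_lateral = -(0.29 × 0.000167)
  epsilon_lateral = -4.843 × 10⁻⁵
Final answer: epsilon_lateral = -4.843 × 10⁻⁵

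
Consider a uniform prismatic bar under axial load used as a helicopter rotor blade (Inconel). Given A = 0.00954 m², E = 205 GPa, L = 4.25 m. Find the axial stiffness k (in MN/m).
Model: a uniform prismatic bar under axial load, so k = (A·E) / L.
Convert to SI units:
  E = 205 GPa = 2.05 × 10¹¹ Pa
Substitute:
  k = (0.00954 × (2.05 × 10¹¹)) / 4.25
  k = 4.602 × 10⁸ N/m
Convert: k = 4.602 × 10⁸ N/m = 460.2 MN/m
Final answer: k = 460.2 MN/m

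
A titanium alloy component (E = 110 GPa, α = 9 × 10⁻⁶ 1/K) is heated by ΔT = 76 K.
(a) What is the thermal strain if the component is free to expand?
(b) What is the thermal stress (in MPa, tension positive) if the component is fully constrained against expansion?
(a) Free thermal strain ε_th = α·ΔT = (9 × 10⁻⁶) × 76 = 0.000684
(b) Fully constrained, the expansion is suppressed, so σ = -E·α·ΔT. Convert E = 110 GPa = 1.1 × 10¹¹ Pa.
  σ = -(1.1 × 10¹¹) × (9 × 10⁻⁶) × 76 = -7.524 × 10⁷ Pa = -75.24 MPa (compressive)
Final answer: (a) ε_th = 0.000684, (b) σ = -75.24 MPa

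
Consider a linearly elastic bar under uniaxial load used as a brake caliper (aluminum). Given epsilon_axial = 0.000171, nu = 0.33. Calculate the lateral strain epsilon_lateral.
Model: a linearly elastic bar under uniaxial load, so epsilon_lateral = -nu·epsilon_axial.
Substitute:
  epsilon_lateral = -(0.33 × 0.000171)
  epsilon_lateral = -5.643 × 10⁻⁵
Final answer: epsilon_lateral = -5.643 × 10⁻⁵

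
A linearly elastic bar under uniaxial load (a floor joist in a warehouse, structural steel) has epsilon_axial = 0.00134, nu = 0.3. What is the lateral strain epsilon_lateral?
Model: a linearly elastic bar under uniaxial load, so epsilon_lateral = -nu·epsilon_axial.
Substitute:
  epsilon_lateral = -(0.3 × 0.00134)
  epsilon_lateral = -0.000402
Final answer: epsilon_lateral = -0.000402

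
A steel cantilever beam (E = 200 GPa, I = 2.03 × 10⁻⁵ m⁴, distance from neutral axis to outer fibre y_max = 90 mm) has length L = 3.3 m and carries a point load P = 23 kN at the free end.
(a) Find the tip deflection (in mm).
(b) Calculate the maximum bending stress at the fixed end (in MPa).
(a) Tip deflection of a cantilever with an end point load: δ = P·L^3 / (3·E·I). Convert P = 23 kN = 23000 N, E = 200 GPa = 2 × 10¹¹ Pa.
  δ = (23000 × 3.3^3) / (3 × (2 × 10¹¹) × (2.03 × 10⁻⁵)) = 0.06786 m = 67.86 mm
(b) Maximum bending moment at the fixed end: M = P·L = 23000 × 3.3 = 75900 N·m. Convert y_max = 90 mm = 0.09 m.
  σ = M·y_max / I = (75900 × 0.09) / (2.03 × 10⁻⁵) = 3.365 × 10⁸ Pa = 336.5 MPa
Final answer: (a) δ = 67.86 mm, (b) σ = 336.5 MPa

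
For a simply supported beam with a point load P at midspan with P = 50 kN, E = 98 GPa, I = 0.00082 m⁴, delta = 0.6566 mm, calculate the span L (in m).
Model: a simply supported beam with a point load P at midspan, so delta = (P·L^3) / (48·E·I).
Solve for L: L = ((48·delta·E·I) / P)^(1/3).
Convert to SI units:
  P = 50 kN = 50000 N
  E = 98 GPa = 9.8 × 10¹⁰ Pa
  delta = 0.6566 mm = 0.0006566 m
Substitute:
  L = ((48 × 0.0006566 × (9.8 × 10¹⁰) × 0.00082) / 50000)^(1/3)
  L = 3.7 m
Final answer: L = 3.7 m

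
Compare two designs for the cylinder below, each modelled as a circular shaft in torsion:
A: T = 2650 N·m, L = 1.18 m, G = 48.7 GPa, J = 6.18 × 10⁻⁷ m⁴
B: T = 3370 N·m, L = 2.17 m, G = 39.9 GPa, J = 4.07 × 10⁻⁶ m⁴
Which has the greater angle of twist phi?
Model: a circular shaft in torsion, so phi = (T·L) / (G·J) (SI units).
  A: phi = (2650 × 1.18) / ((4.87 × 10¹⁰) × (6.18 × 10⁻⁷)) = 0.1039 rad = 5.953°
  B: phi = (3370 × 2.17) / ((3.99 × 10¹⁰) × (4.07 × 10⁻⁶)) = 0.04503 rad = 2.58°
5.953° > 2.58°, so A is larger.
Final answer: A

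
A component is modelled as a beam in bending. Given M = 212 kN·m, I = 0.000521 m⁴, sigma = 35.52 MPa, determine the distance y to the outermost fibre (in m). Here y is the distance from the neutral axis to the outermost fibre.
Model: a beam in bending, so sigma = (M·y) / I.
Solve for y: y = (sigma·I) / M.
Convert to SI units:
  M = 212 kN·m = 212000 N·m
  sigma = 35.52 MPa = 3.552 × 10⁷ Pa
Substitute:
  y = ((3.552 × 10⁷) × 0.000521) / 212000
  y = 0.08729 m
Final answer: y = 0.08729 m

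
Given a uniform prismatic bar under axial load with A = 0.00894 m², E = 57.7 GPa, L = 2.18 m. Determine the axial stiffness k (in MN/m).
Model: a uniform prismatic bar under axial load, so k = (A·E) / L.
Convert to SI units:
  E = 57.7 GPa = 5.77 × 10¹⁰ Pa
Substitute:
  k = (0.00894 × (5.77 × 10¹⁰)) / 2.18
  k = 2.366 × 10⁸ N/m
Convert: k = 2.366 × 10⁸ N/m = 236.6 MN/m
Final answer: k = 236.6 MN/m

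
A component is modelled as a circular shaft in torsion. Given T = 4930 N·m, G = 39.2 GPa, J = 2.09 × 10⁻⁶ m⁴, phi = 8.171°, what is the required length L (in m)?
Model: a circular shaft in torsion, so phi = (T·L) / (G·J).
Solve for L: L = (phi·G·J) / T.
Convert to SI units:
  G = 39.2 GPa = 3.92 × 10¹⁰ Pa
  phi = 8.171° = 0.1426 rad
Substitute:
  L = (0.1426 × (3.92 × 10¹⁰) × (2.09 × 10⁻⁶)) / 4930
  L = 2.37 m
Final answer: L = 2.37 m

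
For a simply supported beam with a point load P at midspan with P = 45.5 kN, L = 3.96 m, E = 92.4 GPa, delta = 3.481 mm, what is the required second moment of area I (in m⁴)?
Model: a simply supported beam with a point load P at midspan, so delta = (P·L^3) / (48·E·I).
Solve for I: I = (P·L^3) / (48·delta·E).
Convert to SI units:
  P = 45.5 kN = 45500 N
  E = 92.4 GPa = 9.24 × 10¹⁰ Pa
  delta = 3.481 mm = 0.003481 m
Substitute:
  I = (45500 × 3.96^3) / (48 × 0.003481 × (9.24 × 10¹⁰))
  I = 0.000183 m⁴
Final answer: I = 0.000183 m⁴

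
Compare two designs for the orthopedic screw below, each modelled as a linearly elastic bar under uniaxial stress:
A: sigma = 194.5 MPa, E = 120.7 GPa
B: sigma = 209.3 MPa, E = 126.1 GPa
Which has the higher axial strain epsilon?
Model: a linearly elastic bar under uniaxial stress, so epsilon = sigma / E (SI units).
  A: epsilon = (1.945 × 10⁸) / (1.207 × 10¹¹) = 0.001611
  B: epsilon = (2.093 × 10⁸) / (1.261 × 10¹¹) = 0.00166
0.00166 > 0.001611, so B is larger.
Final answer: B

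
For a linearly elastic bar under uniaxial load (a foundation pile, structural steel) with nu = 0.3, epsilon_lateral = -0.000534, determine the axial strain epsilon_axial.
Model: a linearly elastic bar under uniaxial load, so epsilon_lateral = -nu·epsilon_axial.
Solve for epsilon_axial: epsilon_axial = -epsilon_lateral / nu.
Substitute:
  epsilon_axial = -(-0.000534) / 0.3
  epsilon_axial = 0.00178
Final answer: epsilon_axial = 0.00178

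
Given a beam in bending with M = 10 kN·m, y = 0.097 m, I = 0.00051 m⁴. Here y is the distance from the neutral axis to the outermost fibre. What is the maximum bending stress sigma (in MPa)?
Model: a beam in bending, so sigma = (M·y) / I.
Convert to SI units:
  M = 10 kN·m = 10000 N·m
Substitute:
  sigma = (10000 × 0.097) / 0.00051
  sigma = 1.902 × 10⁶ Pa
Convert: sigma = 1.902 × 10⁶ Pa = 1.902 MPa
Final answer: sigma = 1.902 MPa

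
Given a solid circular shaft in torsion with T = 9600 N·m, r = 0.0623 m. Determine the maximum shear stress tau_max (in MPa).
Model: a solid circular shaft in torsion, so tau_max = (2·T) / (π·r^3).
Substitute:
  tau_max = (2 × 9600) / (π × 0.0623^3)
  tau_max = 2.527 × 10⁷ Pa
Convert: tau_max = 2.527 × 10⁷ Pa = 25.27 MPa
Final answer: tau_max = 25.27 MPa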